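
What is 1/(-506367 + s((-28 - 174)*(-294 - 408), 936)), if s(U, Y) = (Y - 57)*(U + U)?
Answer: 1/248785065 ≈ 4.0195e-9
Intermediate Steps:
s(U, Y) = 2*U*(-57 + Y) (s(U, Y) = (-57 + Y)*(2*U) = 2*U*(-57 + Y))
1/(-506367 + s((-28 - 174)*(-294 - 408), 936)) = 1/(-506367 + 2*((-28 - 174)*(-294 - 408))*(-57 + 936)) = 1/(-506367 + 2*(-202*(-702))*879) = 1/(-506367 + 2*141804*879) = 1/(-506367 + 249291432) = 1/248785065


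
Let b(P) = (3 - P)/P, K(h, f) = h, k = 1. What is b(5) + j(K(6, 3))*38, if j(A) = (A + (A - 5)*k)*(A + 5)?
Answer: 14628/5 ≈ 2925.6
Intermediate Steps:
b(P) = (3 - P)/P
j(A) = (-5 + 2*A)*(5 + A) (j(A) = (A + (A - 5)*1)*(A + 5) = (A + (-5 + A)*1)*(5 + A) = (A + (-5 + A))*(5 + A) = (-5 + 2*A)*(5 + A))
b(5) + j(K(6, 3))*38 = (3 - 1*5)/5 + (-25 + 2*6**2 + 5*6)*38 = (3 - 5)/5 + (-25 + 2*36 + 30)*38 = (1/5)*(-2) + (-25 + 72 + 30)*38 = -2/5 + 77*38 = -2/5 + 2926 = 14628/5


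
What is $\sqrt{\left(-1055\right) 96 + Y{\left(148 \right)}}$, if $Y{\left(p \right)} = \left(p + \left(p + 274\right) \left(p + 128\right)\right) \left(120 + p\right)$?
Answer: $4 \sqrt{1947055} \approx 5581.5$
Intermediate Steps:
$Y{\left(p \right)} = \left(120 + p\right) \left(p + \left(128 + p\right) \left(274 + p\right)\right)$ ($Y{\left(p \right)} = \left(p + \left(274 + p\right) \left(128 + p\right)\right) \left(120 + p\right) = \left(p + \left(128 + p\right) \left(274 + p\right)\right) \left(120 + p\right) = \left(120 + p\right) \left(p + \left(128 + p\right) \left(274 + p\right)\right)$)
$\sqrt{\left(-1055\right) 96 + Y{\left(148 \right)}} = \sqrt{\left(-1055\right) 96 + \left(4208640 + 148^{3} + 523 \cdot 148^{2} + 83432 \cdot 148\right)} = \sqrt{-101280 + \left(4208640 + 3241792 + 523 \cdot 21904 + 12347936\right)} = \sqrt{-101280 + \left(4208640 + 3241792 + 11455792 + 12347936\right)} = \sqrt{-101280 + 31254160} = \sqrt{31152880} = 4 \sqrt{1947055}$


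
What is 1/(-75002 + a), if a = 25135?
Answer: -1/49867 ≈ -2.0053e-5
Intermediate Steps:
1/(-75002 + a) = 1/(-75002 + 25135) = 1/(-49867) = -1/49867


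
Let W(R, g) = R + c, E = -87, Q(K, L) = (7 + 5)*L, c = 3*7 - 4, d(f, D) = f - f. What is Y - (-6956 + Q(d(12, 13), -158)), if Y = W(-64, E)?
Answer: 8805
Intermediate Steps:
d(f, D) = 0
c = 17 (c = 21 - 4 = 17)
Q(K, L) = 12*L
W(R, g) = 17 + R (W(R, g) = R + 17 = 17 + R)
Y = -47 (Y = 17 - 64 = -47)
Y - (-6956 + Q(d(12, 13), -158)) = -47 - (-6956 + 12*(-158)) = -47 - (-6956 - 1896) = -47 - 1*(-8852) = -47 + 8852 = 8805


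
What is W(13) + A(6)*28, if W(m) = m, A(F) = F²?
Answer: 1021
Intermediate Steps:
W(13) + A(6)*28 = 13 + 6²*28 = 13 + 36*28 = 13 + 1008 = 1021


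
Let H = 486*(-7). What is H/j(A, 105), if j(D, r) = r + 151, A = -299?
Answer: -1701/128 ≈ -13.289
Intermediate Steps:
j(D, r) = 151 + r
H = -3402
H/j(A, 105) = -3402/(151 + 105) = -3402/256 = -3402*1/256 = -1701/128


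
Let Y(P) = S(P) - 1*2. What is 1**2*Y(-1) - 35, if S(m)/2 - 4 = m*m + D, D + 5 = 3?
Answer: -31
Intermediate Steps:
D = -2 (D = -5 + 3 = -2)
S(m) = 4 + 2*m**2 (S(m) = 8 + 2*(m*m - 2) = 8 + 2*(m**2 - 2) = 8 + 2*(-2 + m**2) = 8 + (-4 + 2*m**2) = 4 + 2*m**2)
Y(P) = 2 + 2*P**2 (Y(P) = (4 + 2*P**2) - 1*2 = (4 + 2*P**2) - 2 = 2 + 2*P**2)
1**2*Y(-1) - 35 = 1**2*(2 + 2*(-1)**2) - 35 = 1*(2 + 2*1) - 35 = 1*(2 + 2) - 35 = 1*4 - 35 = 4 - 35 = -31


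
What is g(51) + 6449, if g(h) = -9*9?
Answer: 6368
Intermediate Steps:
g(h) = -81
g(51) + 6449 = -81 + 6449 = 6368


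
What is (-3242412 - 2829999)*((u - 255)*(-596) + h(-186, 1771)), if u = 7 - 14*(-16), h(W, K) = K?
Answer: -97614006825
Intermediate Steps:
u = 231 (u = 7 + 224 = 231)
(-3242412 - 2829999)*((u - 255)*(-596) + h(-186, 1771)) = (-3242412 - 2829999)*((231 - 255)*(-596) + 1771) = -6072411*(-24*(-596) + 1771) = -6072411*(14304 + 1771) = -6072411*16075 = -97614006825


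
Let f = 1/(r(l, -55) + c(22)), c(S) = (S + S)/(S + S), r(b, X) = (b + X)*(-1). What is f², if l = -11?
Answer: 1/4489 ≈ 0.00022277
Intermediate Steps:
r(b, X) = -X - b (r(b, X) = (X + b)*(-1) = -X - b)
c(S) = 1 (c(S) = (2*S)/((2*S)) = (2*S)*(1/(2*S)) = 1)
f = 1/67 (f = 1/((-1*(-55) - 1*(-11)) + 1) = 1/((55 + 11) + 1) = 1/(66 + 1) = 1/67 ≈ 0.014925)
f² = (1/67)² = 1/4489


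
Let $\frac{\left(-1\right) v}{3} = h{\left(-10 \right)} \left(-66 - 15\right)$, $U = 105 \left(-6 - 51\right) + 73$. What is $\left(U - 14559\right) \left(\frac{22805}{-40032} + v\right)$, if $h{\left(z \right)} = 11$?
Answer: $- \frac{2190043486301}{40032} \approx -5.4707 \cdot 10^{7}$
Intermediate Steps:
$U = -5912$ ($U = 105 \left(-6 - 51\right) + 73 = 105 \left(-57\right) + 73 = -5985 + 73 = -5912$)
$v = 2673$ ($v = - 3 \cdot 11 \left(-66 - 15\right) = - 3 \cdot 11 \left(-81\right) = \left(-3\right) \left(-891\right) = 2673$)
$\left(U - 14559\right) \left(\frac{22805}{-40032} + v\right) = \left(-5912 - 14559\right) \left(\frac{22805}{-40032} + 2673\right) = - 20471 \left(22805 \left(- \frac{1}{40032}\right) + 2673\right) = - 20471 \left(- \frac{22805}{40032} + 2673\right) = \left(-20471\right) \frac{106982731}{40032} = - \frac{2190043486301}{40032}$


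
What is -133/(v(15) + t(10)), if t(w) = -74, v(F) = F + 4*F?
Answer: -133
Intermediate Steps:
v(F) = 5*F
-133/(v(15) + t(10)) = -133/(5*15 - 74) = -133/(75 - 74) = -133/1 = -133*1 = -133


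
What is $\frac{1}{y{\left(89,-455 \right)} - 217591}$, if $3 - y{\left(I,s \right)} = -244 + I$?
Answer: $- \frac{1}{217433} \approx -4.5991 \cdot 10^{-6}$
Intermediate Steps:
$y{\left(I,s \right)} = 247 - I$ ($y{\left(I,s \right)} = 3 - \left(-244 + I\right) = 247 - I$)
$\frac{1}{y{\left(89,-455 \right)} - 217591} = \frac{1}{\left(247 - 89\right) - 217591} = \frac{1}{158 - 217591} = \frac{1}{-217433} = - \frac{1}{217433}$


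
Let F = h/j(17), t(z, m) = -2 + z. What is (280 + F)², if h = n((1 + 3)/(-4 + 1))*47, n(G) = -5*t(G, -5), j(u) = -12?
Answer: 14938225/324 ≈ 46106.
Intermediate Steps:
n(G) = 10 - 5*G (n(G) = -5*(-2 + G) = 10 - 5*G)
h = 2350/3 (h = (10 - 5*(1 + 3)/(-4 + 1))*47 = (10 - 20/(-3))*47 = (10 - 20*(-1)/3)*47 = (10 - 5*(-4/3))*47 = (10 + 20/3)*47 = (50/3)*47 = 2350/3 ≈ 783.33)
F = -1175/18 (F = (2350/3)/(-12) = (2350/3)*(-1/12) = -1175/18 ≈ -65.278)
(280 + F)² = (280 - 1175/18)² = (3865/18)² = 14938225/324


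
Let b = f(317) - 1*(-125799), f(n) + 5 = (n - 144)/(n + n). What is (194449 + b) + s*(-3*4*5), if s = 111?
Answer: 198811795/634 ≈ 3.1358e+5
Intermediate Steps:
f(n) = -5 + (-144 + n)/(2*n) (f(n) = -5 + (n - 144)/(n + n) = -5 + (-144 + n)/((2*n)) = -5 + (-144 + n)*(1/(2*n)) = -5 + (-144 + n)/(2*n))
b = 79753569/634 (b = (-9/2 - 72/317) - 1*(-125799) = (-9/2 - 72*1/317) + 125799 = (-9/2 - 72/317) + 125799 = -2997/634 + 125799 = 79753569/634 ≈ 1.2579e+5)
(194449 + b) + s*(-3*4*5) = (194449 + 79753569/634) + 111*(-3*4*5) = 203034235/634 + 111*(-12*5) = 203034235/634 + 111*(-60) = 203034235/634 - 6660 = 198811795/634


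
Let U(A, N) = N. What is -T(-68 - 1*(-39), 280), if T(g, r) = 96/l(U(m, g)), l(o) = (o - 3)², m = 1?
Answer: -3/32 ≈ -0.093750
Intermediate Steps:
l(o) = (-3 + o)²
T(g, r) = 96/(-3 + g)² (T(g, r) = 96/((-3 + g)²) = 96/(-3 + g)²)
-T(-68 - 1*(-39), 280) = -96/(-3 + (-68 - 1*(-39)))² = -96/(-3 + (-68 + 39))² = -96/(-3 - 29)² = -96/(-32)² = -96/1024 = -1*3/32 = -3/32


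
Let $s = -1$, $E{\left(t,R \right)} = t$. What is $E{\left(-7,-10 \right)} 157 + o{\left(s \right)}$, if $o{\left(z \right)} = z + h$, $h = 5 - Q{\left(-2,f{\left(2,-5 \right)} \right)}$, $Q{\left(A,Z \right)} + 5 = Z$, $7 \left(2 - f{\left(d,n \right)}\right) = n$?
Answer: $- \frac{7649}{7} \approx -1092.7$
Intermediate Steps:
$f{\left(d,n \right)} = 2 - \frac{n}{7}$
$Q{\left(A,Z \right)} = -5 + Z$
$h = \frac{51}{7}$ ($h = 5 - \left(-5 + \left(2 - - \frac{5}{7}\right)\right) = 5 - \left(-5 + \left(2 + \frac{5}{7}\right)\right) = 5 - \left(-5 + \frac{19}{7}\right) = 5 - - \frac{16}{7} = 5 + \frac{16}{7} = \frac{51}{7} \approx 7.2857$)
$o{\left(z \right)} = \frac{51}{7} + z$ ($o{\left(z \right)} = z + \frac{51}{7} = \frac{51}{7} + z$)
$E{\left(-7,-10 \right)} 157 + o{\left(s \right)} = \left(-7\right) 157 + \left(\frac{51}{7} - 1\right) = -1099 + \frac{44}{7} = - \frac{7649}{7}$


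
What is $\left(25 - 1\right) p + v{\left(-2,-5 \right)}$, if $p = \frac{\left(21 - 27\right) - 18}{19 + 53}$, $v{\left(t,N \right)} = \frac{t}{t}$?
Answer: $-7$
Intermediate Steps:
$v{\left(t,N \right)} = 1$
$p = - \frac{1}{3}$ ($p = \frac{-6 - 18}{72} = \left(-24\right) \frac{1}{72} = - \frac{1}{3} \approx -0.33333$)
$\left(25 - 1\right) p + v{\left(-2,-5 \right)} = \left(25 - 1\right) \left(- \frac{1}{3}\right) + 1 = 24 \left(- \frac{1}{3}\right) + 1 = -8 + 1 = -7$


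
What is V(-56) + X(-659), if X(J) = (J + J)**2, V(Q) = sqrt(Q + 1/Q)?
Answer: 1737124 + I*sqrt(43918)/28 ≈ 1.7371e+6 + 7.4845*I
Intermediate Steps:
X(J) = 4*J**2 (X(J) = (2*J)**2 = 4*J**2)
V(-56) + X(-659) = sqrt(-56 + 1/(-56)) + 4*(-659)**2 = sqrt(-56 - 1/56) + 4*434281 = sqrt(-3137/56) + 1737124 = I*sqrt(43918)/28 + 1737124 = 1737124 + I*sqrt(43918)/28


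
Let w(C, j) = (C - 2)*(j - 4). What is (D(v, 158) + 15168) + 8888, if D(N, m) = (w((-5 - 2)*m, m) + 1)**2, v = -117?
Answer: 29114962217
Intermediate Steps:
w(C, j) = (-4 + j)*(-2 + C) (w(C, j) = (-2 + C)*(-4 + j) = (-4 + j)*(-2 + C))
D(N, m) = (9 - 7*m**2 + 26*m)**2 (D(N, m) = ((8 - 4*(-5 - 2)*m - 2*m + ((-5 - 2)*m)*m) + 1)**2 = ((8 - (-28)*m - 2*m + (-7*m)*m) + 1)**2 = ((8 + 28*m - 2*m - 7*m**2) + 1)**2 = ((8 - 7*m**2 + 26*m) + 1)**2 = (9 - 7*m**2 + 26*m)**2)
(D(v, 158) + 15168) + 8888 = ((9 - 7*158**2 + 26*158)**2 + 15168) + 8888 = ((9 - 7*24964 + 4108)**2 + 15168) + 8888 = ((9 - 174748 + 4108)**2 + 15168) + 8888 = ((-170631)**2 + 15168) + 8888 = (29114938161 + 15168) + 8888 = 29114953329 + 8888 = 29114962217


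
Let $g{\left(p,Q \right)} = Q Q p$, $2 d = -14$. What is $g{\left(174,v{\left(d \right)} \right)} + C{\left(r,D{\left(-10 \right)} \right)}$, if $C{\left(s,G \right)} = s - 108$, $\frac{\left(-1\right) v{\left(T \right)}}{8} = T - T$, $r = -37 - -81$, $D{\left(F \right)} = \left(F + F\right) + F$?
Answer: $-64$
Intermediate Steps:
$D{\left(F \right)} = 3 F$ ($D{\left(F \right)} = 2 F + F = 3 F$)
$r = 44$ ($r = -37 + 81 = 44$)
$d = -7$ ($d = \frac{1}{2} \left(-14\right) = -7$)
$v{\left(T \right)} = 0$ ($v{\left(T \right)} = - 8 \left(T - T\right) = \left(-8\right) 0 = 0$)
$C{\left(s,G \right)} = -108 + s$
$g{\left(p,Q \right)} = p Q^{2}$ ($g{\left(p,Q \right)} = Q^{2} p = p Q^{2}$)
$g{\left(174,v{\left(d \right)} \right)} + C{\left(r,D{\left(-10 \right)} \right)} = 174 \cdot 0^{2} + \left(-108 + 44\right) = 174 \cdot 0 - 64 = 0 - 64 = -64$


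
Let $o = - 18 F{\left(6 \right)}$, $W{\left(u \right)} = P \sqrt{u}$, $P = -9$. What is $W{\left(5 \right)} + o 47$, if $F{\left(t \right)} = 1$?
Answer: $-846 - 9 \sqrt{5} \approx -866.13$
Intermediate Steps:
$W{\left(u \right)} = - 9 \sqrt{u}$
$o = -18$ ($o = \left(-18\right) 1 = -18$)
$W{\left(5 \right)} + o 47 = - 9 \sqrt{5} - 846 = -846 - 9 \sqrt{5}$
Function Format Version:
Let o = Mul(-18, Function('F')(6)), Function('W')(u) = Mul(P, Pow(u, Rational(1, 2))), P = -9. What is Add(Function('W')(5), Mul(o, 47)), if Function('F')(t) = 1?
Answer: Add(-846, Mul(-9, Pow(5, Rational(1, 2)))) ≈ -866.13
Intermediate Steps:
Function('W')(u) = Mul(-9, Pow(u, Rational(1, 2)))
o = -18 (o = Mul(-18, 1) = -18)
Add(Function('W')(5), Mul(o, 47)) = Add(Mul(-9, Pow(5, Rational(1, 2))), Mul(-18, 47)) = Add(Mul(-9, Pow(5, Rational(1, 2))), -846) = Add(-846, Mul(-9, Pow(5, Rational(1, 2))))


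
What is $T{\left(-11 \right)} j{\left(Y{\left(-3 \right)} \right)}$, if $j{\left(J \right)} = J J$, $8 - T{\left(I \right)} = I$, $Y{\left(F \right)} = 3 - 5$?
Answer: $76$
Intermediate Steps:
$Y{\left(F \right)} = -2$ ($Y{\left(F \right)} = 3 - 5 = -2$)
$T{\left(I \right)} = 8 - I$
$j{\left(J \right)} = J^{2}$
$T{\left(-11 \right)} j{\left(Y{\left(-3 \right)} \right)} = \left(8 - -11\right) \left(-2\right)^{2} = \left(8 + 11\right) 4 = 19 \cdot 4 = 76$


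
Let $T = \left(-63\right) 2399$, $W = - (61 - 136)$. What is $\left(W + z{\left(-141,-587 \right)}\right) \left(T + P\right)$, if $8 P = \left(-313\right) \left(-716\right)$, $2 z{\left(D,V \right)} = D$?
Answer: $- \frac{2216223}{4} \approx -5.5406 \cdot 10^{5}$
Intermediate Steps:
$z{\left(D,V \right)} = \frac{D}{2}$
$W = 75$ ($W = \left(-1\right) \left(-75\right) = 75$)
$P = \frac{56027}{2}$ ($P = \frac{\left(-313\right) \left(-716\right)}{8} = \frac{1}{8} \cdot 224108 = \frac{56027}{2} \approx 28014.0$)
$T = -151137$
$\left(W + z{\left(-141,-587 \right)}\right) \left(T + P\right) = \left(75 + \frac{1}{2} \left(-141\right)\right) \left(-151137 + \frac{56027}{2}\right) = \left(75 - \frac{141}{2}\right) \left(- \frac{246247}{2}\right) = \frac{9}{2} \left(- \frac{246247}{2}\right) = - \frac{2216223}{4}$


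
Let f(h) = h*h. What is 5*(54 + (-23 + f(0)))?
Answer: 155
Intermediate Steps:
f(h) = h²
5*(54 + (-23 + f(0))) = 5*(54 + (-23 + 0²)) = 5*(54 + (-23 + 0)) = 5*(54 - 23) = 5*31 = 155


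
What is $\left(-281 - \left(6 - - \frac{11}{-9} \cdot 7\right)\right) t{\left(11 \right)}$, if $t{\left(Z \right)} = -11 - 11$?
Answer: $\frac{55132}{9} \approx 6125.8$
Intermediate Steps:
$t{\left(Z \right)} = -22$ ($t{\left(Z \right)} = -11 - 11 = -22$)
$\left(-281 - \left(6 - - \frac{11}{-9} \cdot 7\right)\right) t{\left(11 \right)} = \left(-281 - \left(6 - - \frac{11}{-9} \cdot 7\right)\right) \left(-22\right) = \left(-281 - \left(6 - \left(-11\right) \left(- \frac{1}{9}\right) 7\right)\right) \left(-22\right) = \left(-281 + \left(\frac{11}{9} \cdot 7 - 6\right)\right) \left(-22\right) = \left(-281 + \left(\frac{77}{9} - 6\right)\right) \left(-22\right) = \left(-281 + \frac{23}{9}\right) \left(-22\right) = \left(- \frac{2506}{9}\right) \left(-22\right) = \frac{55132}{9}$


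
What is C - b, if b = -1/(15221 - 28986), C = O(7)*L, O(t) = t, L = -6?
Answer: -578131/13765 ≈ -42.000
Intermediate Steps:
C = -42 (C = 7*(-6) = -42)
b = 1/13765 (b = -1/(-13765) = -1*(-1/13765) = 1/13765 ≈ 7.2648e-5)
C - b = -42 - 1*1/13765 = -42 - 1/13765 = -578131/13765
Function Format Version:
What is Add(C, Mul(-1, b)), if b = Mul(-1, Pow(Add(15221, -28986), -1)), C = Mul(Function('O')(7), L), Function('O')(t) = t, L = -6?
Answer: Rational(-578131, 13765) ≈ -42.000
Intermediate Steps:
C = -42 (C = Mul(7, -6) = -42)
b = Rational(1, 13765) (b = Mul(-1, Pow(-13765, -1)) = Mul(-1, Rational(-1, 13765)) = Rational(1, 13765) ≈ 7.2648e-5)
Add(C, Mul(-1, b)) = Add(-42, Mul(-1, Rational(1, 13765))) = Add(-42, Rational(-1, 13765)) = Rational(-578131, 13765)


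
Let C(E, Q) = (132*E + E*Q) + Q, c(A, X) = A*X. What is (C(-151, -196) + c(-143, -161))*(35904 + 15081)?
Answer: 1656553635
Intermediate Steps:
C(E, Q) = Q + 132*E + E*Q
(C(-151, -196) + c(-143, -161))*(35904 + 15081) = ((-196 + 132*(-151) - 151*(-196)) - 143*(-161))*(35904 + 15081) = ((-196 - 19932 + 29596) + 23023)*50985 = (9468 + 23023)*50985 = 32491*50985 = 1656553635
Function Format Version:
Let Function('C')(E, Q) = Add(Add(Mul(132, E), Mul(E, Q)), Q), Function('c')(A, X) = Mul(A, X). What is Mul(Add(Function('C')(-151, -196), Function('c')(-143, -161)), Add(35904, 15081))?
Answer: 1656553635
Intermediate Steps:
Function('C')(E, Q) = Add(Q, Mul(132, E), Mul(E, Q))
Mul(Add(Function('C')(-151, -196), Function('c')(-143, -161)), Add(35904, 15081)) = Mul(Add(Add(-196, Mul(132, -151), Mul(-151, -196)), Mul(-143, -161)), Add(35904, 15081)) = Mul(Add(Add(-196, -19932, 29596), 23023), 50985) = Mul(Add(9468, 23023), 50985) = Mul(32491, 50985) = 1656553635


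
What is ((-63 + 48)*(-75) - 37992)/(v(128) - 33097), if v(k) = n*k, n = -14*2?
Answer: 12289/12227 ≈ 1.0051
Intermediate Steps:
n = -28
v(k) = -28*k
((-63 + 48)*(-75) - 37992)/(v(128) - 33097) = ((-63 + 48)*(-75) - 37992)/(-28*128 - 33097) = (-15*(-75) - 37992)/(-3584 - 33097) = (1125 - 37992)/(-36681) = -36867*(-1/36681) = 12289/12227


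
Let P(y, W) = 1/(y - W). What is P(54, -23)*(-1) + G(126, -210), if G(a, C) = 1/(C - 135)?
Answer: -422/26565 ≈ -0.015886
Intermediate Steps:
G(a, C) = 1/(-135 + C)
P(54, -23)*(-1) + G(126, -210) = -1/(54 - 1*(-23)) + 1/(-135 - 210) = -1/(54 + 23) + 1/(-345) = -1/77 - 1/345 = -422/26565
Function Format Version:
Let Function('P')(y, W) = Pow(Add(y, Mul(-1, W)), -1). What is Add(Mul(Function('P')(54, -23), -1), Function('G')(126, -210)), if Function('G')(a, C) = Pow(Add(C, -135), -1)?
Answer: Rational(-422, 26565) ≈ -0.015886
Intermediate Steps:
Function('G')(a, C) = Pow(Add(-135, C), -1)
Add(Mul(Function('P')(54, -23), -1), Function('G')(126, -210)) = Add(Mul(Pow(Add(54, Mul(-1, -23)), -1), -1), Pow(Add(-135, -210), -1)) = Add(Mul(Pow(Add(54, 23), -1), -1), Pow(-345, -1)) = Add(Mul(Pow(77, -1), -1), Rational(-1, 345)) = Add(Mul(Rational(1, 77), -1), Rational(-1, 345)) = Add(Rational(-1, 77), Rational(-1, 345)) = Rational(-422, 26565)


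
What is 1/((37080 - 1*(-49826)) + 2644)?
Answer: 1/89550 ≈ 1.1167e-5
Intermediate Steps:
1/((37080 - 1*(-49826)) + 2644) = 1/((37080 + 49826) + 2644) = 1/(86906 + 2644) = 1/89550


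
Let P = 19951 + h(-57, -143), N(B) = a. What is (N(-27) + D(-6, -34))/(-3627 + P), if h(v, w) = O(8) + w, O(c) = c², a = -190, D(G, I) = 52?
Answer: -46/5415 ≈ -0.0084949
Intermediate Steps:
N(B) = -190
h(v, w) = 64 + w (h(v, w) = 8² + w = 64 + w)
P = 19872 (P = 19951 + (64 - 143) = 19951 - 79 = 19872)
(N(-27) + D(-6, -34))/(-3627 + P) = (-190 + 52)/(-3627 + 19872) = -138/16245 = -138*1/16245 = -46/5415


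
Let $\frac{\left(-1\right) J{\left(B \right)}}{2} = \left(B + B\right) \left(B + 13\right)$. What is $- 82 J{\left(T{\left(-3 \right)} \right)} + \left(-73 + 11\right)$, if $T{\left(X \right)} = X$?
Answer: $-9902$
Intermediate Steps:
$J{\left(B \right)} = - 4 B \left(13 + B\right)$ ($J{\left(B \right)} = - 2 \left(B + B\right) \left(B + 13\right) = - 2 \cdot 2 B \left(13 + B\right) = - 4 B \left(13 + B\right)$)
$- 82 J{\left(T{\left(-3 \right)} \right)} + \left(-73 + 11\right) = - 82 \left(\left(-4\right) \left(-3\right) \left(13 - 3\right)\right) + \left(-73 + 11\right) = - 82 \left(\left(-4\right) \left(-3\right) 10\right) - 62 = \left(-82\right) 120 - 62 = -9840 - 62 = -9902$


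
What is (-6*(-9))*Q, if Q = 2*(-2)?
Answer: -216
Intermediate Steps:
Q = -4
(-6*(-9))*Q = -6*(-9)*(-4) = 54*(-4) = -216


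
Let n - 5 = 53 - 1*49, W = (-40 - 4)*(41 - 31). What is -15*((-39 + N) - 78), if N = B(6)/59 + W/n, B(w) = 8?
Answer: 440075/177 ≈ 2486.3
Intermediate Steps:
W = -440 (W = -44*10 = -440)
n = 9 (n = 5 + (53 - 1*49) = 5 + (53 - 49) = 5 + 4 = 9)
N = -25888/531 (N = 8/59 - 440/9 = -25888/531 ≈ -48.753)
-15*((-39 + N) - 78) = -15*((-39 - 25888/531) - 78) = -15*(-46597/531 - 78) = -15*(-88015/531) = 440075/177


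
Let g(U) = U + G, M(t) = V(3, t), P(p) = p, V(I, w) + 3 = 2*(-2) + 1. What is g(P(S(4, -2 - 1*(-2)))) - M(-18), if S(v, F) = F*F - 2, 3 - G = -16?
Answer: 23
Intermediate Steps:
G = 19 (G = 3 - 1*(-16) = 3 + 16 = 19)
S(v, F) = -2 + F² (S(v, F) = F² - 2 = -2 + F²)
V(I, w) = -6 (V(I, w) = -3 + (2*(-2) + 1) = -3 + (-4 + 1) = -3 - 3 = -6)
M(t) = -6
g(U) = 19 + U (g(U) = U + 19 = 19 + U)
g(P(S(4, -2 - 1*(-2)))) - M(-18) = (19 + (-2 + (-2 - 1*(-2))²)) - 1*(-6) = (19 + (-2 + (-2 + 2)²)) + 6 = (19 + (-2 + 0²)) + 6 = (19 + (-2 + 0)) + 6 = (19 - 2) + 6 = 17 + 6 = 23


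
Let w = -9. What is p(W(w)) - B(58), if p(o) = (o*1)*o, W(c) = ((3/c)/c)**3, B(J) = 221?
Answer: -85619928068/387420489 ≈ -221.00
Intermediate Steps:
W(c) = 27/c**6 (W(c) = (3/c**2)**3 = 27/c**6)
p(o) = o**2 (p(o) = o*o = o**2)
p(W(w)) - B(58) = (27/(-9)**6)**2 - 1*221 = (27*(1/531441))**2 - 221 = (1/19683)**2 - 221 = 1/387420489 - 221 = -85619928068/387420489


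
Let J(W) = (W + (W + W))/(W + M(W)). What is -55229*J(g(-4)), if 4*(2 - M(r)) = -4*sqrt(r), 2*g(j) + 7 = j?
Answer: -12757899/71 - 1822557*I*sqrt(22)/71 ≈ -1.7969e+5 - 1.204e+5*I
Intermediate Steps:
g(j) = -7/2 + j/2
M(r) = 2 + sqrt(r) (M(r) = 2 - (-1)*sqrt(r) = 2 + sqrt(r))
J(W) = 3*W/(2 + W + sqrt(W)) (J(W) = (W + (W + W))/(W + (2 + sqrt(W))) = (W + 2*W)/(2 + W + sqrt(W)) = (3*W)/(2 + W + sqrt(W)) = 3*W/(2 + W + sqrt(W)))
-55229*J(g(-4)) = -165687*(-7/2 + (1/2)*(-4))/(2 + (-7/2 + (1/2)*(-4)) + sqrt(-7/2 + (1/2)*(-4))) = -165687*(-7/2 - 2)/(2 + (-7/2 - 2) + sqrt(-7/2 - 2)) = -165687*(-11)/(2*(2 - 11/2 + sqrt(-11/2))) = -165687*(-11)/(2*(2 - 11/2 + I*sqrt(22)/2)) = -165687*(-11)/(2*(-7/2 + I*sqrt(22)/2)) = -(-1822557)/(2*(-7/2 + I*sqrt(22)/2)) = 1822557/(2*(-7/2 + I*sqrt(22)/2))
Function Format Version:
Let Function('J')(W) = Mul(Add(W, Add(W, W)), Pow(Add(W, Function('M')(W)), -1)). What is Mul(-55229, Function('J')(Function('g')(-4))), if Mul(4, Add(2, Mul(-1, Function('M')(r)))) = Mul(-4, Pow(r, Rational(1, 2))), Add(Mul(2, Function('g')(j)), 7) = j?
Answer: Add(Rational(-12757899, 71), Mul(Rational(-1822557, 71), I, Pow(22, Rational(1, 2)))) ≈ Add(-1.7969e+5, Mul(-1.2040e+5, I))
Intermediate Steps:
Function('g')(j) = Add(Rational(-7, 2), Mul(Rational(1, 2), j))
Function('M')(r) = Add(2, Pow(r, Rational(1, 2))) (Function('M')(r) = Add(2, Mul(Rational(-1, 4), Mul(-4, Pow(r, Rational(1, 2))))) = Add(2, Pow(r, Rational(1, 2))))
Function('J')(W) = Mul(3, W, Pow(Add(2, W, Pow(W, Rational(1, 2))), -1)) (Function('J')(W) = Mul(Add(W, Add(W, W)), Pow(Add(W, Add(2, Pow(W, Rational(1, 2)))), -1)) = Mul(Add(W, Mul(2, W)), Pow(Add(2, W, Pow(W, Rational(1, 2))), -1)) = Mul(Mul(3, W), Pow(Add(2, W, Pow(W, Rational(1, 2))), -1)) = Mul(3, W, Pow(Add(2, W, Pow(W, Rational(1, 2))), -1)))
Mul(-55229, Function('J')(Function('g')(-4))) = Mul(-55229, Mul(3, Add(Rational(-7, 2), Mul(Rational(1, 2), -4)), Pow(Add(2, Add(Rational(-7, 2), Mul(Rational(1, 2), -4)), Pow(Add(Rational(-7, 2), Mul(Rational(1, 2), -4)), Rational(1, 2))), -1))) = Mul(-55229, Mul(3, Add(Rational(-7, 2), -2), Pow(Add(2, Add(Rational(-7, 2), -2), Pow(Add(Rational(-7, 2), -2), Rational(1, 2))), -1))) = Mul(-55229, Mul(3, Rational(-11, 2), Pow(Add(2, Rational(-11, 2), Pow(Rational(-11, 2), Rational(1, 2))), -1))) = Mul(-55229, Mul(3, Rational(-11, 2), Pow(Add(2, Rational(-11, 2), Mul(Rational(1, 2), I, Pow(22, Rational(1, 2)))), -1))) = Mul(-55229, Mul(3, Rational(-11, 2), Pow(Add(Rational(-7, 2), Mul(Rational(1, 2), I, Pow(22, Rational(1, 2)))), -1))) = Mul(-55229, Mul(Rational(-33, 2), Pow(Add(Rational(-7, 2), Mul(Rational(1, 2), I, Pow(22, Rational(1, 2)))), -1))) = Mul(Rational(1822557, 2), Pow(Add(Rational(-7, 2), Mul(Rational(1, 2), I, Pow(22, Rational(1, 2)))), -1))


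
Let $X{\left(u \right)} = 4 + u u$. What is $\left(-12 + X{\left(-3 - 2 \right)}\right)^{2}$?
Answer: $289$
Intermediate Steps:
$X{\left(u \right)} = 4 + u^{2}$
$\left(-12 + X{\left(-3 - 2 \right)}\right)^{2} = \left(-12 + \left(4 + \left(-3 - 2\right)^{2}\right)\right)^{2} = \left(-12 + \left(4 + \left(-5\right)^{2}\right)\right)^{2} = \left(-12 + \left(4 + 25\right)\right)^{2} = \left(-12 + 29\right)^{2} = 17^{2} = 289$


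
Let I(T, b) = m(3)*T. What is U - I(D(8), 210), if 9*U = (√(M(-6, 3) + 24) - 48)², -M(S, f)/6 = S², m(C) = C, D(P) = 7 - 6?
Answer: 695/3 - 256*I*√3/3 ≈ 231.67 - 147.8*I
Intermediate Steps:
D(P) = 1
I(T, b) = 3*T
M(S, f) = -6*S²
U = (-48 + 8*I*√3)²/9 (U = (√(-6*(-6)² + 24) - 48)²/9 = (√(-6*36 + 24) - 48)²/9 = (√(-216 + 24) - 48)²/9 = (√(-192) - 48)²/9 = (8*I*√3 - 48)²/9 = (-48 + 8*I*√3)²/9 ≈ 234.67 - 147.8*I)
U - I(D(8), 210) = (704/3 - 256*I*√3/3) - 3 = 695/3 - 256*I*√3/3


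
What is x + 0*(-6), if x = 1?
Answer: 1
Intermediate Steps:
x + 0*(-6) = 1 + 0*(-6) = 1 + 0 = 1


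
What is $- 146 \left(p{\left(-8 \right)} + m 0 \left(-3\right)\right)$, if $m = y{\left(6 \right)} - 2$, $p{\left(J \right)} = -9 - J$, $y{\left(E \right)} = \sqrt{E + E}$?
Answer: $146$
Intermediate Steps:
$y{\left(E \right)} = \sqrt{2} \sqrt{E}$ ($y{\left(E \right)} = \sqrt{2 E} = \sqrt{2} \sqrt{E}$)
$m = -2 + 2 \sqrt{3}$ ($m = \sqrt{2} \sqrt{6} - 2 = 2 \sqrt{3} - 2 = -2 + 2 \sqrt{3} \approx 1.4641$)
$- 146 \left(p{\left(-8 \right)} + m 0 \left(-3\right)\right) = - 146 \left(\left(-9 - -8\right) + \left(-2 + 2 \sqrt{3}\right) 0 \left(-3\right)\right) = - 146 \left(\left(-9 + 8\right) + 0 \left(-3\right)\right) = - 146 \left(-1 + 0\right) = \left(-146\right) \left(-1\right) = 146$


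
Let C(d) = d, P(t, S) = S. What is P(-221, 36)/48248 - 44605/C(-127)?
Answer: 538026653/1531874 ≈ 351.22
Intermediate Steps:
P(-221, 36)/48248 - 44605/C(-127) = 36/48248 - 44605/(-127) = 36*(1/48248) - 44605*(-1/127) = 9/12062 + 44605/127 = 538026653/1531874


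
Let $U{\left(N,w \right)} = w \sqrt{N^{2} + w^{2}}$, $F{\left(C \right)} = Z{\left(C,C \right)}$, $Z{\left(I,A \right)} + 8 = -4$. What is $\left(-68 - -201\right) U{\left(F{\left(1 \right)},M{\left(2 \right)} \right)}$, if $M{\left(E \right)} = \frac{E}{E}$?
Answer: $133 \sqrt{145} \approx 1601.5$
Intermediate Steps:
$Z{\left(I,A \right)} = -12$ ($Z{\left(I,A \right)} = -8 - 4 = -12$)
$M{\left(E \right)} = 1$
$F{\left(C \right)} = -12$
$\left(-68 - -201\right) U{\left(F{\left(1 \right)},M{\left(2 \right)} \right)} = \left(-68 - -201\right) 1 \sqrt{\left(-12\right)^{2} + 1^{2}} = \left(-68 + 201\right) 1 \sqrt{144 + 1} = 133 \cdot 1 \sqrt{145} = 133 \sqrt{145}$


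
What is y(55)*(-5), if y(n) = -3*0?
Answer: 0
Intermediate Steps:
y(n) = 0
y(55)*(-5) = 0*(-5) = 0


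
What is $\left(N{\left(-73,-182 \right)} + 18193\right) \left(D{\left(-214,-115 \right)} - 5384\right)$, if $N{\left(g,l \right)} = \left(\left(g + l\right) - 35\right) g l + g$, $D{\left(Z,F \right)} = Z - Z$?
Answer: $20646670880$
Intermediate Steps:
$D{\left(Z,F \right)} = 0$
$N{\left(g,l \right)} = g + g l \left(-35 + g + l\right)$ ($N{\left(g,l \right)} = \left(-35 + g + l\right) g l + g = g \left(-35 + g + l\right) l + g = g l \left(-35 + g + l\right) + g = g + g l \left(-35 + g + l\right)$)
$\left(N{\left(-73,-182 \right)} + 18193\right) \left(D{\left(-214,-115 \right)} - 5384\right) = \left(- 73 \left(1 + \left(-182\right)^{2} - -6370 - -13286\right) + 18193\right) \left(0 - 5384\right) = \left(- 73 \left(1 + 33124 + 6370 + 13286\right) + 18193\right) \left(-5384\right) = \left(\left(-73\right) 52781 + 18193\right) \left(-5384\right) = \left(-3853013 + 18193\right) \left(-5384\right) = \left(-3834820\right) \left(-5384\right) = 20646670880$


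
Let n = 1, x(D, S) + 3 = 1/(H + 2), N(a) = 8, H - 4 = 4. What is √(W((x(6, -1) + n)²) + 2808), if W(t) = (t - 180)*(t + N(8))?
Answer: 9*√93841/100 ≈ 27.570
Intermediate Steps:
H = 8 (H = 4 + 4 = 8)
x(D, S) = -29/10 (x(D, S) = -3 + 1/(8 + 2) = -3 + 1/10 = -3 + ⅒ = -29/10)
W(t) = (-180 + t)*(8 + t) (W(t) = (t - 180)*(t + 8) = (-180 + t)*(8 + t))
√(W((x(6, -1) + n)²) + 2808) = √((-1440 + ((-29/10 + 1)²)² - 172*(-29/10 + 1)²) + 2808) = √((-1440 + ((-19/10)²)² - 172*(-19/10)²) + 2808) = √((-1440 + (361/100)² - 172*361/100) + 2808) = √((-1440 + 130321/10000 - 15523/25) + 2808) = √(-20478879/10000 + 2808) = √(7601121/10000) = 9*√93841/100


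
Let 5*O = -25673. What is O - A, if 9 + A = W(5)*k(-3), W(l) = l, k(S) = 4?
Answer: -25728/5 ≈ -5145.6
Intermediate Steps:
O = -25673/5 (O = (⅕)*(-25673) = -25673/5 ≈ -5134.6)
A = 11 (A = -9 + 5*4 = -9 + 20 = 11)
O - A = -25673/5 - 1*11 = -25673/5 - 11 = -25728/5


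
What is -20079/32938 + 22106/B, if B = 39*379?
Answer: 431339729/486856578 ≈ 0.88597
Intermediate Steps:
B = 14781
-20079/32938 + 22106/B = -20079/32938 + 22106/14781 = 431339729/486856578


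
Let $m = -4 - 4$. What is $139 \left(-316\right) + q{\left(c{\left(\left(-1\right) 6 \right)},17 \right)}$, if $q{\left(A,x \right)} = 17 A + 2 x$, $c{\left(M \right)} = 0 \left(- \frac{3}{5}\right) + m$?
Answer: $-44026$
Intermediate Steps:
$m = -8$
$c{\left(M \right)} = -8$ ($c{\left(M \right)} = 0 \left(- \frac{3}{5}\right) - 8 = 0 - 8 = -8$)
$q{\left(A,x \right)} = 2 x + 17 A$
$139 \left(-316\right) + q{\left(c{\left(\left(-1\right) 6 \right)},17 \right)} = 139 \left(-316\right) + \left(2 \cdot 17 + 17 \left(-8\right)\right) = -43924 + \left(34 - 136\right) = -43924 - 102 = -44026$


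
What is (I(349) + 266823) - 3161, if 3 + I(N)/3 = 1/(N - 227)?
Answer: 32165669/122 ≈ 2.6365e+5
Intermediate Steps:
I(N) = -9 + 3/(-227 + N) (I(N) = -9 + 3/(N - 227) = -9 + 3/(-227 + N))
(I(349) + 266823) - 3161 = (3*(682 - 3*349)/(-227 + 349) + 266823) - 3161 = (3*(682 - 1047)/122 + 266823) - 3161 = (3*(1/122)*(-365) + 266823) - 3161 = (-1095/122 + 266823) - 3161 = 32551311/122 - 3161 = 32165669/122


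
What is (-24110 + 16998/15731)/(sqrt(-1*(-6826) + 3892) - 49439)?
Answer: 18750107191868/38449773171193 + 379257412*sqrt(10718)/38449773171193 ≈ 0.48867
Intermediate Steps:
(-24110 + 16998/15731)/(sqrt(-1*(-6826) + 3892) - 49439) = (-24110 + 16998*(1/15731))/(sqrt(6826 + 3892) - 49439) = (-24110 + 16998/15731)/(sqrt(10718) - 49439) = -379257412/(15731*(-49439 + sqrt(10718)))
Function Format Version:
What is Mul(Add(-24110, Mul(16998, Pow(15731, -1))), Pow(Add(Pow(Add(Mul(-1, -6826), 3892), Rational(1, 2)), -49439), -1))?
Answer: Add(Rational(18750107191868, 38449773171193), Mul(Rational(379257412, 38449773171193), Pow(10718, Rational(1, 2)))) ≈ 0.48867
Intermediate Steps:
Mul(Add(-24110, Mul(16998, Pow(15731, -1))), Pow(Add(Pow(Add(Mul(-1, -6826), 3892), Rational(1, 2)), -49439), -1)) = Mul(Add(-24110, Mul(16998, Rational(1, 15731))), Pow(Add(Pow(Add(6826, 3892), Rational(1, 2)), -49439), -1)) = Mul(Add(-24110, Rational(16998, 15731)), Pow(Add(Pow(10718, Rational(1, 2)), -49439), -1)) = Mul(Rational(-379257412, 15731), Pow(Add(-49439, Pow(10718, Rational(1, 2))), -1))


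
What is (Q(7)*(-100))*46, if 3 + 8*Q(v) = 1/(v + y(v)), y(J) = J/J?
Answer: 13225/8 ≈ 1653.1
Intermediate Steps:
y(J) = 1
Q(v) = -3/8 + 1/(8*(1 + v)) (Q(v) = -3/8 + 1/(8*(v + 1)) = -3/8 + 1/(8*(1 + v)))
(Q(7)*(-100))*46 = (((-2 - 3*7)/(8*(1 + 7)))*(-100))*46 = (((⅛)*(-2 - 21)/8)*(-100))*46 = (((⅛)*(⅛)*(-23))*(-100))*46 = -23/64*(-100)*46 = (575/16)*46 = 13225/8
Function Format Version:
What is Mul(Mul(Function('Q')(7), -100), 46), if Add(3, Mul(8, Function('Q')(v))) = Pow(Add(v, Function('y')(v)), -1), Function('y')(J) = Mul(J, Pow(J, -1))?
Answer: Rational(13225, 8) ≈ 1653.1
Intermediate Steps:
Function('y')(J) = 1
Function('Q')(v) = Add(Rational(-3, 8), Mul(Rational(1, 8), Pow(Add(1, v), -1))) (Function('Q')(v) = Add(Rational(-3, 8), Mul(Rational(1, 8), Pow(Add(v, 1), -1))) = Add(Rational(-3, 8), Mul(Rational(1, 8), Pow(Add(1, v), -1))))
Mul(Mul(Function('Q')(7), -100), 46) = Mul(Mul(Mul(Rational(1, 8), Pow(Add(1, 7), -1), Add(-2, Mul(-3, 7))), -100), 46) = Mul(Mul(Mul(Rational(1, 8), Pow(8, -1), Add(-2, -21)), -100), 46) = Mul(Mul(Mul(Rational(1, 8), Rational(1, 8), -23), -100), 46) = Mul(Mul(Rational(-23, 64), -100), 46) = Mul(Rational(575, 16), 46) = Rational(13225, 8)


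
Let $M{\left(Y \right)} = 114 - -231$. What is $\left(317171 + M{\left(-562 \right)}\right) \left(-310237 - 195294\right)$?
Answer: $-160514180996$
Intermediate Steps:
$M{\left(Y \right)} = 345$ ($M{\left(Y \right)} = 114 + 231 = 345$)
$\left(317171 + M{\left(-562 \right)}\right) \left(-310237 - 195294\right) = \left(317171 + 345\right) \left(-310237 - 195294\right) = 317516 \left(-505531\right) = -160514180996$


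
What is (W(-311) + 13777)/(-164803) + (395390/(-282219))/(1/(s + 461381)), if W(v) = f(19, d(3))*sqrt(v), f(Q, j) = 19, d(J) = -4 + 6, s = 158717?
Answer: -40406493776431823/46510537857 - 19*I*sqrt(311)/164803 ≈ -8.6876e+5 - 0.0020331*I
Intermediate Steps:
d(J) = 2
W(v) = 19*sqrt(v)
(W(-311) + 13777)/(-164803) + (395390/(-282219))/(1/(s + 461381)) = (19*sqrt(-311) + 13777)/(-164803) + (395390/(-282219))/(1/(158717 + 461381)) = (19*(I*sqrt(311)) + 13777)*(-1/164803) + (395390*(-1/282219))/(1/620098) = (19*I*sqrt(311) + 13777)*(-1/164803) - 395390/(282219*1/620098) = (13777 + 19*I*sqrt(311))*(-1/164803) - 395390/282219*620098 = (-13777/164803 - 19*I*sqrt(311)/164803) - 245180548220/282219 = -40406493776431823/46510537857 - 19*I*sqrt(311)/164803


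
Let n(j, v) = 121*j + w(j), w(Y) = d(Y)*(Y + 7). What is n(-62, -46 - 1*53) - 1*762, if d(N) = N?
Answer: -4854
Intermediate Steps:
w(Y) = Y*(7 + Y) (w(Y) = Y*(Y + 7) = Y*(7 + Y))
n(j, v) = 121*j + j*(7 + j)
n(-62, -46 - 1*53) - 1*762 = -62*(128 - 62) - 1*762 = -62*66 - 762 = -4092 - 762 = -4854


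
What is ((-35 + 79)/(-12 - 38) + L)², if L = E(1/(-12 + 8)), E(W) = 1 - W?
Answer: 1369/10000 ≈ 0.13690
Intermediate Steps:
L = 5/4 (L = 1 - 1/(-12 + 8) = 1 - 1/(-4) = 1 - 1*(-¼) = 1 + ¼ = 5/4 ≈ 1.2500)
((-35 + 79)/(-12 - 38) + L)² = ((-35 + 79)/(-12 - 38) + 5/4)² = (44/(-50) + 5/4)² = (44*(-1/50) + 5/4)² = (-22/25 + 5/4)² = (37/100)² = 1369/10000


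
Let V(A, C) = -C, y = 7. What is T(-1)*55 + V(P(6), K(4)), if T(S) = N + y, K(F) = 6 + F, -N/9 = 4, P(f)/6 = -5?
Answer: -1605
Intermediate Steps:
P(f) = -30 (P(f) = 6*(-5) = -30)
N = -36 (N = -9*4 = -36)
T(S) = -29 (T(S) = -36 + 7 = -29)
T(-1)*55 + V(P(6), K(4)) = -29*55 - (6 + 4) = -1595 - 1*10 = -1595 - 10 = -1605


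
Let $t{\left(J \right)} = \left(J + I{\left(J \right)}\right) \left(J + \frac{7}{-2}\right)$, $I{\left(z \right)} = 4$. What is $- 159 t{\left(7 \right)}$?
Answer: $- \frac{12243}{2} \approx -6121.5$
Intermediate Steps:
$t{\left(J \right)} = \left(4 + J\right) \left(- \frac{7}{2} + J\right)$ ($t{\left(J \right)} = \left(J + 4\right) \left(J + \frac{7}{-2}\right) = \left(4 + J\right) \left(J + 7 \left(- \frac{1}{2}\right)\right) = \left(4 + J\right) \left(J - \frac{7}{2}\right) = \left(4 + J\right) \left(- \frac{7}{2} + J\right)$)
$- 159 t{\left(7 \right)} = - 159 \left(-14 + 7^{2} + \frac{1}{2} \cdot 7\right) = - 159 \left(-14 + 49 + \frac{7}{2}\right) = \left(-159\right) \frac{77}{2} = - \frac{12243}{2}$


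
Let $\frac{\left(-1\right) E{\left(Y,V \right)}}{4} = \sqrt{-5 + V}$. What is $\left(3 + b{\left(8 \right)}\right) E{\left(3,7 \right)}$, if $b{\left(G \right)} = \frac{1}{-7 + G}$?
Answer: $- 16 \sqrt{2} \approx -22.627$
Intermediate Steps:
$E{\left(Y,V \right)} = - 4 \sqrt{-5 + V}$
$\left(3 + b{\left(8 \right)}\right) E{\left(3,7 \right)} = \left(3 + \frac{1}{-7 + 8}\right) \left(- 4 \sqrt{-5 + 7}\right) = \left(3 + 1^{-1}\right) \left(- 4 \sqrt{2}\right) = \left(3 + 1\right) \left(- 4 \sqrt{2}\right) = 4 \left(- 4 \sqrt{2}\right) = - 16 \sqrt{2}$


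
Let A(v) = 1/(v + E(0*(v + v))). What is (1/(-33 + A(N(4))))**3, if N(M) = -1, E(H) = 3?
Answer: -8/274625 ≈ -2.9131e-5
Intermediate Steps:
A(v) = 1/(3 + v) (A(v) = 1/(v + 3) = 1/(3 + v))
(1/(-33 + A(N(4))))**3 = (1/(-33 + 1/(3 - 1)))**3 = (1/(-33 + 1/2))**3 = (1/(-65/2))**3 = (-2/65)**3 = -8/274625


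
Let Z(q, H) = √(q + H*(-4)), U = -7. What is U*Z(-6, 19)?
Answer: -7*I*√82 ≈ -63.388*I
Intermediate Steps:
Z(q, H) = √(q - 4*H)
U*Z(-6, 19) = -7*√(-6 - 4*19) = -7*√(-6 - 76) = -7*I*√82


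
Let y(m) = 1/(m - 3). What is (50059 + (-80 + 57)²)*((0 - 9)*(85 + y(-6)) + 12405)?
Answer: 588894908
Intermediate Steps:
y(m) = 1/(-3 + m)
(50059 + (-80 + 57)²)*((0 - 9)*(85 + y(-6)) + 12405) = (50059 + (-80 + 57)²)*((0 - 9)*(85 + 1/(-3 - 6)) + 12405) = (50059 + (-23)²)*(-9*(85 + 1/(-9)) + 12405) = (50059 + 529)*(-9*(85 - ⅑) + 12405) = 50588*(-9*764/9 + 12405) = 50588*(-764 + 12405) = 50588*11641 = 588894908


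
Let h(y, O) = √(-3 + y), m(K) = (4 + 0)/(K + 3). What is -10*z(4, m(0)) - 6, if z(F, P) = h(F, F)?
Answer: -16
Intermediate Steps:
m(K) = 4/(3 + K)
z(F, P) = √(-3 + F)
-10*z(4, m(0)) - 6 = -10*√(-3 + 4) - 6 = -10*√1 - 6 = -10*1 - 6 = -10 - 6 = -16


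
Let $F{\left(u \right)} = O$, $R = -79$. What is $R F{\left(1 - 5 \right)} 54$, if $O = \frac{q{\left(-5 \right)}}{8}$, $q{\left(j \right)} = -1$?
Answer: $\frac{2133}{4} \approx 533.25$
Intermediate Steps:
$O = - \frac{1}{8} \approx -0.125$
$F{\left(u \right)} = - \frac{1}{8}$
$R F{\left(1 - 5 \right)} 54 = \left(-79\right) \left(- \frac{1}{8}\right) 54 = \frac{79}{8} \cdot 54 = \frac{2133}{4}$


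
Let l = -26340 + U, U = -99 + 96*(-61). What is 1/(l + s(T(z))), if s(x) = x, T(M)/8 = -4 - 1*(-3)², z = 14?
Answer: -1/32399 ≈ -3.0865e-5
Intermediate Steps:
U = -5955 (U = -99 - 5856 = -5955)
T(M) = -104 (T(M) = 8*(-4 - 1*(-3)²) = 8*(-4 - 1*9) = 8*(-4 - 9) = 8*(-13) = -104)
l = -32295 (l = -26340 - 5955 = -32295)
1/(l + s(T(z))) = 1/(-32295 - 104) = 1/(-32399) = -1/32399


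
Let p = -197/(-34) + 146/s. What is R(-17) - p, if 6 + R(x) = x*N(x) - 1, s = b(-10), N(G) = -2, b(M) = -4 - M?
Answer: -319/102 ≈ -3.1274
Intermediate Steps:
s = 6 (s = -4 - 1*(-10) = -4 + 10 = 6)
R(x) = -7 - 2*x (R(x) = -6 + (x*(-2) - 1) = -6 + (-2*x - 1) = -6 + (-1 - 2*x) = -7 - 2*x)
p = 3073/102 (p = -197/(-34) + 146/6 = -197*(-1/34) + 146*(⅙) = 197/34 + 73/3 = 3073/102 ≈ 30.127)
R(-17) - p = (-7 - 2*(-17)) - 1*3073/102 = (-7 + 34) - 3073/102 = 27 - 3073/102 = -319/102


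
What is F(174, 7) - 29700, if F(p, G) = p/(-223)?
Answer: -6623274/223 ≈ -29701.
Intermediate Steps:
F(p, G) = -p/223 (F(p, G) = p*(-1/223) = -p/223)
F(174, 7) - 29700 = -1/223*174 - 29700 = -174/223 - 29700 = -6623274/223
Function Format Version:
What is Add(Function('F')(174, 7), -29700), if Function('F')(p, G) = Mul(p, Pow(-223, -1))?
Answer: Rational(-6623274, 223) ≈ -29701.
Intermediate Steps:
Function('F')(p, G) = Mul(Rational(-1, 223), p) (Function('F')(p, G) = Mul(p, Rational(-1, 223)) = Mul(Rational(-1, 223), p))
Add(Function('F')(174, 7), -29700) = Add(Mul(Rational(-1, 223), 174), -29700) = Add(Rational(-174, 223), -29700) = Rational(-6623274, 223)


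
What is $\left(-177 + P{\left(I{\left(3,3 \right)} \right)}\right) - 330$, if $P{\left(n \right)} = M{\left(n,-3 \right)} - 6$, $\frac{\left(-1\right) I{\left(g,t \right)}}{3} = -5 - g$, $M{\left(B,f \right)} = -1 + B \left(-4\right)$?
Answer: $-610$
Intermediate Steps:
$M{\left(B,f \right)} = -1 - 4 B$
$I{\left(g,t \right)} = 15 + 3 g$ ($I{\left(g,t \right)} = - 3 \left(-5 - g\right) = 15 + 3 g$)
$P{\left(n \right)} = -7 - 4 n$ ($P{\left(n \right)} = \left(-1 - 4 n\right) - 6 = -7 - 4 n$)
$\left(-177 + P{\left(I{\left(3,3 \right)} \right)}\right) - 330 = \left(-177 - \left(7 + 4 \left(15 + 3 \cdot 3\right)\right)\right) - 330 = \left(-177 - \left(7 + 4 \left(15 + 9\right)\right)\right) - 330 = \left(-177 - 103\right) - 330 = -280 - 330 = -610$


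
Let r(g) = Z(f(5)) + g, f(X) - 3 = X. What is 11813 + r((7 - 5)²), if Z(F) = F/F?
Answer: 11818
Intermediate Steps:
f(X) = 3 + X
Z(F) = 1
r(g) = 1 + g
11813 + r((7 - 5)²) = 11813 + (1 + (7 - 5)²) = 11813 + (1 + 2²) = 11813 + (1 + 4) = 11813 + 5 = 11818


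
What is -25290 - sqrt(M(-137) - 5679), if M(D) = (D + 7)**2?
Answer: -25290 - 7*sqrt(229) ≈ -25396.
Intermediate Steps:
M(D) = (7 + D)**2
-25290 - sqrt(M(-137) - 5679) = -25290 - sqrt((7 - 137)**2 - 5679) = -25290 - sqrt((-130)**2 - 5679) = -25290 - sqrt(16900 - 5679) = -25290 - sqrt(11221) = -25290 - 7*sqrt(229)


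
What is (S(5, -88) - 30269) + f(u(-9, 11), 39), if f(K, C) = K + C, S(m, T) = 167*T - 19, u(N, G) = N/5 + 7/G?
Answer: -2472039/55 ≈ -44946.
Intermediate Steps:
u(N, G) = 7/G + N/5 (u(N, G) = N*(1/5) + 7/G = N/5 + 7/G = 7/G + N/5)
S(m, T) = -19 + 167*T
f(K, C) = C + K
(S(5, -88) - 30269) + f(u(-9, 11), 39) = ((-19 + 167*(-88)) - 30269) + (39 + (7/11 + (1/5)*(-9))) = ((-19 - 14696) - 30269) + (39 + (7*(1/11) - 9/5)) = (-14715 - 30269) + (39 + (7/11 - 9/5)) = -44984 + (39 - 64/55) = -44984 + 2081/55 = -2472039/55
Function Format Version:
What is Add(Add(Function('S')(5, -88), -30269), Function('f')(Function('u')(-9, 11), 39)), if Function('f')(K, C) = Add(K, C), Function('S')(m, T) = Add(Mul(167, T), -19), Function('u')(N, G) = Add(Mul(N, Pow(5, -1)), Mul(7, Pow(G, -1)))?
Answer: Rational(-2472039, 55) ≈ -44946.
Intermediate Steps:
Function('u')(N, G) = Add(Mul(7, Pow(G, -1)), Mul(Rational(1, 5), N)) (Function('u')(N, G) = Add(Mul(N, Rational(1, 5)), Mul(7, Pow(G, -1))) = Add(Mul(Rational(1, 5), N), Mul(7, Pow(G, -1))) = Add(Mul(7, Pow(G, -1)), Mul(Rational(1, 5), N)))
Function('S')(m, T) = Add(-19, Mul(167, T))
Function('f')(K, C) = Add(C, K)
Add(Add(Function('S')(5, -88), -30269), Function('f')(Function('u')(-9, 11), 39)) = Add(Add(Add(-19, Mul(167, -88)), -30269), Add(39, Add(Mul(7, Pow(11, -1)), Mul(Rational(1, 5), -9)))) = Add(Add(Add(-19, -14696), -30269), Add(39, Add(Mul(7, Rational(1, 11)), Rational(-9, 5)))) = Add(Add(-14715, -30269), Add(39, Add(Rational(7, 11), Rational(-9, 5)))) = Add(-44984, Add(39, Rational(-64, 55))) = Add(-44984, Rational(2081, 55)) = Rational(-2472039, 55)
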